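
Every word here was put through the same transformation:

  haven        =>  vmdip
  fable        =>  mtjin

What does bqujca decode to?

The output letters match the input read backwards, each shifted +8: haven reversed is nevah. The word is reversed, then every letter is shifted forward by 8.
Reversing it on bqujca: shift back: b−8=t, q−8=i, u−8=m, j−8=b, c−8=u, a−8=s → timbus; then reverse → submit.

submit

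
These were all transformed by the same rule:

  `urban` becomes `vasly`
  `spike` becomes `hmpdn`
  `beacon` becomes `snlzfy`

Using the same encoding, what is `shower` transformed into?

hifjna

u(20)→v(21) and r(17)→a(0) fit y≡7x+11 (mod 26); the inverse of 7 mod 26 is 15. This is an affine cipher: with a=0,…,z=25, each position x becomes (7x+11) mod 26.
Applying it to shower: s(18)→7·18+11≡7=h; h(7)→7·7+11≡8=i; o(14)→7·14+11≡5=f; w(22)→7·22+11≡9=j; e(4)→7·4+11≡13=n; r(17)→7·17+11≡0=a (all mod 26).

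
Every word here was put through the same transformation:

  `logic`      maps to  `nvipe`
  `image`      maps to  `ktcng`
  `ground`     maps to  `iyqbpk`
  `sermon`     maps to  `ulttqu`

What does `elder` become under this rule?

Shifts by position in logic: pos 0: l→n (+2), pos 1: o→v (+7), pos 2: g→i (+2), pos 3: i→p (+7) — repeating every 2. The shifts repeat in a cycle of length 2: positions 0,1,… shift by +2, +7, then the pattern repeats.
On elder: e+2=g, l+7=s, d+2=f, e+7=l, r+2=t.

gsflt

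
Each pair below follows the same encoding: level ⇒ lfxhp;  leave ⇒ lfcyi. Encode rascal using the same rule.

The shift increases by 1 at each position, starting from +0: 0, 1, 2, ….
Applying it to rascal: r+0=r, a+1=b, s+2=u, c+3=f, a+4=e, l+5=q.

rbufeq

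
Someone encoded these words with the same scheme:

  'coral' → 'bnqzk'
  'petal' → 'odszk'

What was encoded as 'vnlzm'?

woman

Compare letters: c→b is +25, o→n is +25, r→q is +25 — a constant shift. Each letter is shifted forward by 25 in the alphabet (a Caesar shift of +25).
Undoing it on vnlzm: v−25=w, n−25=o, l−25=m, z−25=a, m−25=n.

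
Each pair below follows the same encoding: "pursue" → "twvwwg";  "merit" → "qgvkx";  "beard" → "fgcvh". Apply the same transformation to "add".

The shift depends on letter class: consonant p→t is +4, but vowel u→w is +2. The rule splits by letter class: vowels +2, consonants +4.
On add: a(vowel)+2=c, d(cons)+4=h, d(cons)+4=h.

chh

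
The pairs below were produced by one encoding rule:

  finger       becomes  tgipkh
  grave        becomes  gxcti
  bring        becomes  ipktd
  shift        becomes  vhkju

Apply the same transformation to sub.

The output letters match the input read backwards, each shifted +2: finger reversed is regnif. Two steps: reverse the string, then apply a Caesar shift of +2.
For sub: reverse → bus; then shift: b+2=d, u+2=w, s+2=u.

dwu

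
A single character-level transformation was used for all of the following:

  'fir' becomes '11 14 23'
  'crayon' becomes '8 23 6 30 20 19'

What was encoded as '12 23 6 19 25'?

grant

Letters become their 1-based position plus 5 (so a→6, b→7, …).
Reversing it on 12 23 6 19 25: 12→(12−5)÷1=7=g, 23→(23−5)÷1=18=r, 6→(6−5)÷1=1=a, 19→(19−5)÷1=14=n, 25→(25−5)÷1=20=t.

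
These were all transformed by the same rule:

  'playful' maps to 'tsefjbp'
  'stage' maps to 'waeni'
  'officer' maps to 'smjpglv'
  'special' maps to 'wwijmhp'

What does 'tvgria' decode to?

Shifts by position in playful: pos 0: p→t (+4), pos 1: l→s (+7), pos 2: a→e (+4), pos 3: y→f (+7) — repeating every 2. The shifts repeat in a cycle of length 2: positions 0,1,… shift by +4, +7, then the pattern repeats.
Undoing it on tvgria: t−4=p, v−7=o, g−4=c, r−7=k, i−4=e, a−7=t.

pocket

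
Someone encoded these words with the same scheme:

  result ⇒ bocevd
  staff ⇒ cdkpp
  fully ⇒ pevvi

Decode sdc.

its

Compare letters: r→b is +10, e→o is +10, s→c is +10 — a constant shift. This is a Caesar cipher with shift 10.
Decoding sdc: s−10=i, d−10=t, c−10=s.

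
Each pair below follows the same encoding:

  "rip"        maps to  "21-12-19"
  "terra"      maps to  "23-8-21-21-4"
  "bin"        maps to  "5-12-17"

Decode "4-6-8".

ace

r is letter #18 and maps to 21: an offset of 3. The number is (letter's place in the alphabet, a=1) + 3.
Undoing it on 4-6-8: 4→(4−3)÷1=1=a, 6→(6−3)÷1=3=c, 8→(8−3)÷1=5=e.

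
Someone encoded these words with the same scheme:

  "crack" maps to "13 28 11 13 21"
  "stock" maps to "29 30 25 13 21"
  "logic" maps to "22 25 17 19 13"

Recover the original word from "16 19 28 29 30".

Letters become their 1-based position plus 10 (so a→11, b→12, …).
Decoding 16 19 28 29 30: 16→(16−10)÷1=6=f, 19→(19−10)÷1=9=i, 28→(28−10)÷1=18=r, 29→(29−10)÷1=19=s, 30→(30−10)÷1=20=t.

first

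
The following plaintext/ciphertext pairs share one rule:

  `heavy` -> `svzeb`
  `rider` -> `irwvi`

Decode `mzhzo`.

Each pair mirrors across the alphabet (h↔s, e↔v, a↔z): positions sum to 25. This is the alphabet-reversal cipher (Atbash): a becomes z, b becomes y, etc.
Decoding mzhzo: m↔n, z↔a, h↔s, z↔a, o↔l.

nasal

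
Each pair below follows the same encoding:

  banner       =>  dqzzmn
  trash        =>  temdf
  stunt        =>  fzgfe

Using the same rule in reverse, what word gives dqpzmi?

The word is reversed, then every letter is shifted forward by 12.
Decoding dqpzmi: shift back: d−12=r, q−12=e, p−12=d, z−12=n, m−12=a, i−12=w → rednaw; then reverse → wander.

wander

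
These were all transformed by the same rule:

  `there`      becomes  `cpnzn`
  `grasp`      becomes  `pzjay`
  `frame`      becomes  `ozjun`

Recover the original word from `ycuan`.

pulse

Shifts by position in there: pos 0: t→c (+9), pos 1: h→p (+8), pos 2: e→n (+9), pos 3: r→z (+8) — repeating every 2. A repeating key of period 2 is used — shifts +9, +8 over and over.
Undoing it on ycuan: y−9=p, c−8=u, u−9=l, a−8=s, n−9=e.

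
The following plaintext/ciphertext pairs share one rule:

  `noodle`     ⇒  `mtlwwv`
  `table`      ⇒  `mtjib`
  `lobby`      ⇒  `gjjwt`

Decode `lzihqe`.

wizard

Read the word backwards and shift each letter +8.
Undoing it on lzihqe: shift back: l−8=d, z−8=r, i−8=a, h−8=z, q−8=i, e−8=w → draziw; then reverse → wizard.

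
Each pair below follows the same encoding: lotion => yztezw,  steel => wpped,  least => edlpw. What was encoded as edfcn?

crust

The output letters match the input read backwards, each shifted +11: lotion reversed is noitol. The word is reversed, then every letter is shifted forward by 11.
Decoding edfcn: shift back: e−11=t, d−11=s, f−11=u, c−11=r, n−11=c → tsurc; then reverse → crust.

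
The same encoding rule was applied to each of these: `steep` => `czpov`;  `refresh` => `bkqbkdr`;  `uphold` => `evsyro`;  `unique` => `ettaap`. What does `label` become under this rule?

vgmor

Shifts by position in steep: pos 0: s→c (+10), pos 1: t→z (+6), pos 2: e→p (+11), pos 3: e→o (+10), pos 4: p→v (+6) — repeating every 3. A repeating key of period 3 is used — shifts +10, +6, +11 over and over.
Applying it to label: l+10=v, a+6=g, b+11=m, e+10=o, l+6=r.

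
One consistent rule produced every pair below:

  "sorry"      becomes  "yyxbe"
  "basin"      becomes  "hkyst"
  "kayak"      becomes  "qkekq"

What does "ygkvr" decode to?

swell

Shifts by position in sorry: pos 0: s→y (+6), pos 1: o→y (+10), pos 2: r→x (+6), pos 3: r→b (+10) — repeating every 2. The shifts repeat in a cycle of length 2: positions 0,1,… shift by +6, +10, then the pattern repeats.
Reversing it on ygkvr: y−6=s, g−10=w, k−6=e, v−10=l, r−6=l.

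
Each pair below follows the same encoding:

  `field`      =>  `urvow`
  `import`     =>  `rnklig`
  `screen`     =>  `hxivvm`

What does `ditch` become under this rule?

wrgxs

Each pair mirrors across the alphabet (f↔u, i↔r, e↔v): positions sum to 25. This is the alphabet-reversal cipher (Atbash): a becomes z, b becomes y, etc.
On ditch: d↔w, i↔r, t↔g, c↔x, h↔s.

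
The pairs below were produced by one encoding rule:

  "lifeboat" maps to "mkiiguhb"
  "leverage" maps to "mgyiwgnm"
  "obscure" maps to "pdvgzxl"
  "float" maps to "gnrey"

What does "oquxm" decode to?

In lifeboat: l→m is +1, i→k is +2, f→i is +3, e→i is +4 — the shift increases by 1 each position. The shift increases by 1 at each position, starting from +1: 1, 2, 3, ….
Reversing it on oquxm: o−1=n, q−2=o, u−3=r, x−4=t, m−5=h.

north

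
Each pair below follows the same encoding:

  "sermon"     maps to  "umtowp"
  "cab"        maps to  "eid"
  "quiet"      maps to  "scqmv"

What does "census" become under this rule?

The shift depends on letter class: consonant s→u is +2, but vowel e→m is +8. The rule splits by letter class: vowels +8, consonants +2.
For census: c(cons)+2=e, e(vowel)+8=m, n(cons)+2=p, s(cons)+2=u, u(vowel)+8=c, s(cons)+2=u.

empucu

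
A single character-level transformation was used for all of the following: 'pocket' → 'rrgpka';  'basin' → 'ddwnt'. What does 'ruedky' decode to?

prayer

In pocket: p→r is +2, o→r is +3, c→g is +4, k→p is +5 — the shift increases by 1 each position. Each letter shifts forward by (position + 2), i.e. 2, 3, 4, … — the shift grows by one for each successive letter.
Undoing it on ruedky: r−2=p, u−3=r, e−4=a, d−5=y, k−6=e, y−7=r.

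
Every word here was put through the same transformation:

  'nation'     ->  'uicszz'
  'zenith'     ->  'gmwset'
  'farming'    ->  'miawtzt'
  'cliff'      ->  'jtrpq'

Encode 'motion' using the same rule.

In nation: n→u is +7, a→i is +8, t→c is +9, i→s is +10 — the shift increases by 1 each position. Letter i (0-indexed) is shifted by i+7, so successive shifts are 7, 8, 9, ….
Applying it to motion: m+7=t, o+8=w, t+9=c, i+10=s, o+11=z, n+12=z.

twcszz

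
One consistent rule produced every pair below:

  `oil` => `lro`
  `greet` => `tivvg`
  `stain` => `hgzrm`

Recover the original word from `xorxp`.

This is the alphabet-reversal cipher (Atbash): a becomes z, b becomes y, etc.
Undoing it on xorxp: x↔c, o↔l, r↔i, x↔c, p↔k.

click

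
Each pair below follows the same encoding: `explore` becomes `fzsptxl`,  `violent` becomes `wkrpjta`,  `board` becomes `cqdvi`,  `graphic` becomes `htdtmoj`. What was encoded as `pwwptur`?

In explore: e→f is +1, x→z is +2, p→s is +3, l→p is +4 — the shift increases by 1 each position. Each letter shifts forward by (position + 1), i.e. 1, 2, 3, … — the shift grows by one for each successive letter.
Undoing it on pwwptur: p−1=o, w−2=u, w−3=t, p−4=l, t−5=o, u−6=o, r−7=k.

outlook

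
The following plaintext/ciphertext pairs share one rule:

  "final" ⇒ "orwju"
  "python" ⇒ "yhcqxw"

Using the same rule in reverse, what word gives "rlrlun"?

Compare letters: f→o is +9, i→r is +9, n→w is +9 — a constant shift. It's a constant shift of +9 (ROT9).
Decoding rlrlun: r−9=i, l−9=c, r−9=i, l−9=c, u−9=l, n−9=e.

icicle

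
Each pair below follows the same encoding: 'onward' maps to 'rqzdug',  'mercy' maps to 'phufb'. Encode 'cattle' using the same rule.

This is a Caesar cipher with shift 3.
For cattle: c+3=f, a+3=d, t+3=w, t+3=w, l+3=o, e+3=h.

fdwwoh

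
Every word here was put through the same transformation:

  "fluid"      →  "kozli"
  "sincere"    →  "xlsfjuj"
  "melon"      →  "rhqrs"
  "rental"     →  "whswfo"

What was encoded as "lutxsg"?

ground

Shifts by position in fluid: pos 0: f→k (+5), pos 1: l→o (+3), pos 2: u→z (+5), pos 3: i→l (+3) — repeating every 2. The shifts repeat in a cycle of length 2: positions 0,1,… shift by +5, +3, then the pattern repeats.
Reversing it on lutxsg: l−5=g, u−3=r, t−5=o, x−3=u, s−5=n, g−3=d.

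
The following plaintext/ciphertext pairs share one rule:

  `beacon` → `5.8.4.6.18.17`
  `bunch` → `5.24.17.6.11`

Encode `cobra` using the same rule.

b is letter #2 and maps to 5: an offset of 3. Each letter is replaced by its alphabet position (a=1..z=26) + 3.
For cobra: c=3→6, o=15→18, b=2→5, r=18→21, a=1→4.

6.18.5.21.4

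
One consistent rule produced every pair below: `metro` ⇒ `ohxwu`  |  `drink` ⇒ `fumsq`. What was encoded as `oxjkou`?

muffin

Letter i (0-indexed) is shifted by i+2, so successive shifts are 2, 3, 4, ….
Decoding oxjkou: o−2=m, x−3=u, j−4=f, k−5=f, o−6=i, u−7=n.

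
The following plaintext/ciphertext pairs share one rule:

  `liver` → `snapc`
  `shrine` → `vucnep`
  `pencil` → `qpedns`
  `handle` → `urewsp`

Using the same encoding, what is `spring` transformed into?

vqcneb

l(11)→s(18) and i(8)→n(13) fit y≡19x+17 (mod 26); the inverse of 19 mod 26 is 11. Each letter's alphabet position (a=0..z=25) is mapped through 19·x+17 mod 26 — an affine cipher.
Applying it to spring: s(18)→19·18+17≡21=v; p(15)→19·15+17≡16=q; r(17)→19·17+17≡2=c; i(8)→19·8+17≡13=n; n(13)→19·13+17≡4=e; g(6)→19·6+17≡1=b (all mod 26).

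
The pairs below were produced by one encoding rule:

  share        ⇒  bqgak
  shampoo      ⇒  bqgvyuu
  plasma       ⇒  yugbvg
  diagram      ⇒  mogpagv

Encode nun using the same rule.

waw

The shift depends on letter class: consonant s→b is +9, but vowel a→g is +6. Two shifts are in play — +6 for a/e/i/o/u, +9 for every other letter.
For nun: n(cons)+9=w, u(vowel)+6=a, n(cons)+9=w.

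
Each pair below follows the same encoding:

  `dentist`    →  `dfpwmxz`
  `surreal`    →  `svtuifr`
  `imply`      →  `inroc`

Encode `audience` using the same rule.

The shift increases by 1 at each position, starting from +0: 0, 1, 2, ….
Applying it to audience: a+0=a, u+1=v, d+2=f, i+3=l, e+4=i, n+5=s, c+6=i, e+7=l.

avflisil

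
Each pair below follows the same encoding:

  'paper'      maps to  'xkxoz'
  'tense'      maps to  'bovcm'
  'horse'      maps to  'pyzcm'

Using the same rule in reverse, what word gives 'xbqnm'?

Shifts by position in paper: pos 0: p→x (+8), pos 1: a→k (+10), pos 2: p→x (+8), pos 3: e→o (+10) — repeating every 2. The shifts repeat in a cycle of length 2: positions 0,1,… shift by +8, +10, then the pattern repeats.
Decoding xbqnm: x−8=p, b−10=r, q−8=i, n−10=d, m−8=e.

pride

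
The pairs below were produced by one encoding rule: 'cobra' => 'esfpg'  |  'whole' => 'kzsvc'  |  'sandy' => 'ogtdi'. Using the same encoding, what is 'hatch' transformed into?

zgnez

c(2)→e(4) and o(14)→s(18) fit y≡25x+6 (mod 26); the inverse of 25 mod 26 is 25. This is an affine cipher: with a=0,…,z=25, each position x becomes (25x+6) mod 26.
Applying it to hatch: h(7)→25·7+6≡25=z; a(0)→25·0+6≡6=g; t(19)→25·19+6≡13=n; c(2)→25·2+6≡4=e; h(7)→25·7+6≡25=z (all mod 26).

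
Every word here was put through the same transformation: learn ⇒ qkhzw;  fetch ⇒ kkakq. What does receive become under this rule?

In learn: l→q is +5, e→k is +6, a→h is +7, r→z is +8 — the shift increases by 1 each position. The shift increases by 1 at each position, starting from +5: 5, 6, 7, ….
Applying it to receive: r+5=w, e+6=k, c+7=j, e+8=m, i+9=r, v+10=f, e+11=p.

wkjmrfp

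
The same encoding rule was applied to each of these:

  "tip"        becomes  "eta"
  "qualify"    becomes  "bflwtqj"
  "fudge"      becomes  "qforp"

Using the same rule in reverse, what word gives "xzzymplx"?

Compare letters: t→e is +11, i→t is +11, p→a is +11 — a constant shift. Each letter is shifted forward by 11 in the alphabet (a Caesar shift of +11).
Decoding xzzymplx: x−11=m, z−11=o, z−11=o, y−11=n, m−11=b, p−11=e, l−11=a, x−11=m.

moonbeam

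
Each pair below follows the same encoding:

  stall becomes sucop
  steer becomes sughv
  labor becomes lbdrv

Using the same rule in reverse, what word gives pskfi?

Letter i (0-indexed) is shifted by i+0, so successive shifts are 0, 1, 2, ….
Decoding pskfi: p−0=p, s−1=r, k−2=i, f−3=c, i−4=e.

price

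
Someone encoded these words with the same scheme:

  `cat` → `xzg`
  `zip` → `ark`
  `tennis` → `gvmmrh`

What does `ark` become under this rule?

Each pair mirrors across the alphabet (c↔x, a↔z, t↔g): positions sum to 25. Letters are reflected about the middle of the alphabet (position → 25−position): Atbash.
For ark: a↔z, r↔i, k↔p.

zip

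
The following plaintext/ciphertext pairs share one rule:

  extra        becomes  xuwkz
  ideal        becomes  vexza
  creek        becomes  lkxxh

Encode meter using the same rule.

txwxk

This is an affine cipher: with a=0,…,z=25, each position x becomes (19x+25) mod 26.
On meter: m(12)→19·12+25≡19=t; e(4)→19·4+25≡23=x; t(19)→19·19+25≡22=w; e(4)→19·4+25≡23=x; r(17)→19·17+25≡10=k (all mod 26).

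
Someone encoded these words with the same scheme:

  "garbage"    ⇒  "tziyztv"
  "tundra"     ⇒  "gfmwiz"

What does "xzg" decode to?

Each pair mirrors across the alphabet (g↔t, a↔z, r↔i): positions sum to 25. Letters are reflected about the middle of the alphabet (position → 25−position): Atbash.
Reversing it on xzg: x↔c, z↔a, g↔t.

cat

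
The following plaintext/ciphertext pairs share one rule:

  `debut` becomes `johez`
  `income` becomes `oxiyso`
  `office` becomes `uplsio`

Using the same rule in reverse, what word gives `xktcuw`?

Shifts by position in debut: pos 0: d→j (+6), pos 1: e→o (+10), pos 2: b→h (+6), pos 3: u→e (+10) — repeating every 2. The shifts repeat in a cycle of length 2: positions 0,1,… shift by +6, +10, then the pattern repeats.
Reversing it on xktcuw: x−6=r, k−10=a, t−6=n, c−10=s, u−6=o, w−10=m.

ransom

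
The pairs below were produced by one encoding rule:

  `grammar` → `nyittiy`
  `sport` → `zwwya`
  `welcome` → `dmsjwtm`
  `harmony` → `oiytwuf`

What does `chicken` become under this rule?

The rule splits by letter class: vowels +8, consonants +7.
For chicken: c(cons)+7=j, h(cons)+7=o, i(vowel)+8=q, c(cons)+7=j, k(cons)+7=r, e(vowel)+8=m, n(cons)+7=u.

joqjrmu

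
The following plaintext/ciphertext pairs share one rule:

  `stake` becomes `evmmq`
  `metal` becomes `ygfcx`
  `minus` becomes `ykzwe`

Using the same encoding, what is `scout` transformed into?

Shifts by position in stake: pos 0: s→e (+12), pos 1: t→v (+2), pos 2: a→m (+12), pos 3: k→m (+2) — repeating every 2. A repeating key of period 2 is used — shifts +12, +2 over and over.
On scout: s+12=e, c+2=e, o+12=a, u+2=w, t+12=f.

eeawf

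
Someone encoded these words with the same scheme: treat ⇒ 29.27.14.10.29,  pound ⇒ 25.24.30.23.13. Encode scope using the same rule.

28.12.24.25.14

t is letter #20 and maps to 29: an offset of 9. The number is (letter's place in the alphabet, a=1) + 9.
Applying it to scope: s=19→28, c=3→12, o=15→24, p=16→25, e=5→14.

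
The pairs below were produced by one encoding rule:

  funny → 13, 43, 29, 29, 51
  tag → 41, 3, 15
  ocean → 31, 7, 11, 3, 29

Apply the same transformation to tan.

41, 3, 29

f(#6)→13 and u(#21)→43: differences scale by 2, so n = 2·pos + 1. With a=1..z=26, the number is 2·pos + 1.
On tan: t=20→41, a=1→3, n=14→29.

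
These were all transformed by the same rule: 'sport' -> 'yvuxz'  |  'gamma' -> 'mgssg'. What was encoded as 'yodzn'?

sixth

Compare letters: s→y is +6, p→v is +6, o→u is +6 — a constant shift. This is a Caesar cipher with shift 6.
Decoding yodzn: y−6=s, o−6=i, d−6=x, z−6=t, n−6=h.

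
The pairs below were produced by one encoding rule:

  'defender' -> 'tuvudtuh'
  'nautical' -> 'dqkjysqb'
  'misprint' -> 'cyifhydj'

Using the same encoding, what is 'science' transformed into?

isyudsu

Compare letters: d→t is +16, e→u is +16, f→v is +16 — a constant shift. Every letter moves 16 places later in the alphabet, wrapping around z→a.
Applying it to science: s+16=i, c+16=s, i+16=y, e+16=u, n+16=d, c+16=s, e+16=u.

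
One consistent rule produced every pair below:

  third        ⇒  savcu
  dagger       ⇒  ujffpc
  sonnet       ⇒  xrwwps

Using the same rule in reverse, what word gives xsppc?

t(19)→s(18) and h(7)→a(0) fit y≡21x+9 (mod 26); the inverse of 21 mod 26 is 5. Each letter's alphabet position (a=0..z=25) is mapped through 21·x+9 mod 26 — an affine cipher.
Undoing it on xsppc: x(23)→5·(23−9)≡18=s; s(18)→5·(18−9)≡19=t; p(15)→5·(15−9)≡4=e; p(15)→5·(15−9)≡4=e; c(2)→5·(2−9)≡17=r (all mod 26).

steer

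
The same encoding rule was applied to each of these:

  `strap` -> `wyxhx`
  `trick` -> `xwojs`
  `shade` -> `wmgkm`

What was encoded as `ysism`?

uncle

Each letter shifts forward by (position + 4), i.e. 4, 5, 6, … — the shift grows by one for each successive letter.
Undoing it on ysism: y−4=u, s−5=n, i−6=c, s−7=l, m−8=e.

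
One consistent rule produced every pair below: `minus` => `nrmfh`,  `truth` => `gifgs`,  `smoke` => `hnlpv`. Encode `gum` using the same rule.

tfn

Each pair mirrors across the alphabet (m↔n, i↔r, n↔m): positions sum to 25. This is the alphabet-reversal cipher (Atbash): a becomes z, b becomes y, etc.
On gum: g↔t, u↔f, m↔n.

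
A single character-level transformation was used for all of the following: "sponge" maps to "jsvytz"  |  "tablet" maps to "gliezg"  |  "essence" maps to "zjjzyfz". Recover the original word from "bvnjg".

moist

s(18)→j(9) and p(15)→s(18) fit y≡23x+11 (mod 26); the inverse of 23 mod 26 is 17. This is an affine cipher: with a=0,…,z=25, each position x becomes (23x+11) mod 26.
Reversing it on bvnjg: b(1)→17·(1−11)≡12=m; v(21)→17·(21−11)≡14=o; n(13)→17·(13−11)≡8=i; j(9)→17·(9−11)≡18=s; g(6)→17·(6−11)≡19=t (all mod 26).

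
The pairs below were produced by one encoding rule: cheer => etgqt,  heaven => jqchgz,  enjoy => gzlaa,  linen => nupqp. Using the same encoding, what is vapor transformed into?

Shifts by position in cheer: pos 0: c→e (+2), pos 1: h→t (+12), pos 2: e→g (+2), pos 3: e→q (+12) — repeating every 2. It's a Vigenère-style cipher with numeric key [2,12]: position i shifts by key[i mod 2].
On vapor: v+2=x, a+12=m, p+2=r, o+12=a, r+2=t.

xmrat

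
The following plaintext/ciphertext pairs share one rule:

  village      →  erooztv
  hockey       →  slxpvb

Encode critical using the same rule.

Each pair mirrors across the alphabet (v↔e, i↔r, l↔o): positions sum to 25. Letters are reflected about the middle of the alphabet (position → 25−position): Atbash.
For critical: c↔x, r↔i, i↔r, t↔g, i↔r, c↔x, a↔z, l↔o.

xirgrxzo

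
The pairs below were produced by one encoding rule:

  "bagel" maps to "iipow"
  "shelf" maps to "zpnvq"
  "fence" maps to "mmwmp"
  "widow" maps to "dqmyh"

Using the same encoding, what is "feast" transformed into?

Letter i (0-indexed) is shifted by i+7, so successive shifts are 7, 8, 9, ….
On feast: f+7=m, e+8=m, a+9=j, s+10=c, t+11=e.

mmjce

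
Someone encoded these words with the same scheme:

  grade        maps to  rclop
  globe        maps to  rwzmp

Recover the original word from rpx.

Compare letters: g→r is +11, r→c is +11, a→l is +11 — a constant shift. Every letter moves 11 places later in the alphabet, wrapping around z→a.
Reversing it on rpx: r−11=g, p−11=e, x−11=m.

gem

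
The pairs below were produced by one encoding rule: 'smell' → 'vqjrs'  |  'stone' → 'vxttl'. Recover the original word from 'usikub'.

Each letter shifts forward by (position + 3), i.e. 3, 4, 5, … — the shift grows by one for each successive letter.
Decoding usikub: u−3=r, s−4=o, i−5=d, k−6=e, u−7=n, b−8=t.

rodent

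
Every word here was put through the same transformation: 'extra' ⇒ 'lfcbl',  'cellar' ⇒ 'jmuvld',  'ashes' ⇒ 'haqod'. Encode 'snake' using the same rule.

zvjup

In extra: e→l is +7, x→f is +8, t→c is +9, r→b is +10 — the shift increases by 1 each position. Each letter shifts forward by (position + 7), i.e. 7, 8, 9, … — the shift grows by one for each successive letter.
On snake: s+7=z, n+8=v, a+9=j, k+10=u, e+11=p.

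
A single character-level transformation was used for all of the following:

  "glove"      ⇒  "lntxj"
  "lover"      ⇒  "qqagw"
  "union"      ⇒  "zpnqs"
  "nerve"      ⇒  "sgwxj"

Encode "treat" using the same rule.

Shifts by position in glove: pos 0: g→l (+5), pos 1: l→n (+2), pos 2: o→t (+5), pos 3: v→x (+2) — repeating every 2. The shifts repeat in a cycle of length 2: positions 0,1,… shift by +5, +2, then the pattern repeats.
For treat: t+5=y, r+2=t, e+5=j, a+2=c, t+5=y.

ytjcy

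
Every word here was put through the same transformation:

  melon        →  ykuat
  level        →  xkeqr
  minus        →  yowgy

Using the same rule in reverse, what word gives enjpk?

shade

The shifts repeat in a cycle of length 3: positions 0,1,… shift by +12, +6, +9, then the pattern repeats.
Reversing it on enjpk: e−12=s, n−6=h, j−9=a, p−12=d, k−6=e.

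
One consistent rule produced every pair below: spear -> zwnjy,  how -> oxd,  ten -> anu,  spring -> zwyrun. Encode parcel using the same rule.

wjyjns

The shift depends on letter class: consonant s→z is +7, but vowel e→n is +9. Vowels shift forward by 9 and consonants shift forward by 7.
On parcel: p(cons)+7=w, a(vowel)+9=j, r(cons)+7=y, c(cons)+7=j, e(vowel)+9=n, l(cons)+7=s.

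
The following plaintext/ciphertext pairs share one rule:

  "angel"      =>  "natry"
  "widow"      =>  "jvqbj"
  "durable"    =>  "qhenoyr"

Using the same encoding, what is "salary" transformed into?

This is a Caesar cipher with shift 13.
Applying it to salary: s+13=f, a+13=n, l+13=y, a+13=n, r+13=e, y+13=l.

fnynel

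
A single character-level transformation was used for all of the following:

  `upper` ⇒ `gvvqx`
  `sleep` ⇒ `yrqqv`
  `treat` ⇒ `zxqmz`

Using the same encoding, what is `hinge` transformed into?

nutmq

The rule splits by letter class: vowels +12, consonants +6.
On hinge: h(cons)+6=n, i(vowel)+12=u, n(cons)+6=t, g(cons)+6=m, e(vowel)+12=q.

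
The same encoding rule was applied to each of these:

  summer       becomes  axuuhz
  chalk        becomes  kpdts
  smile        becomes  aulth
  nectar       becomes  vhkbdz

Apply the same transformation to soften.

arnbhv

The shift depends on letter class: consonant s→a is +8, but vowel u→x is +3. Two shifts are in play — +3 for a/e/i/o/u, +8 for every other letter.
For soften: s(cons)+8=a, o(vowel)+3=r, f(cons)+8=n, t(cons)+8=b, e(vowel)+3=h, n(cons)+8=v.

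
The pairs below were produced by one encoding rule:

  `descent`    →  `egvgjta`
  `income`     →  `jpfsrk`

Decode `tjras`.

shown

In descent: d→e is +1, e→g is +2, s→v is +3, c→g is +4 — the shift increases by 1 each position. Letter i (0-indexed) is shifted by i+1, so successive shifts are 1, 2, 3, ….
Decoding tjras: t−1=s, j−2=h, r−3=o, a−4=w, s−5=n.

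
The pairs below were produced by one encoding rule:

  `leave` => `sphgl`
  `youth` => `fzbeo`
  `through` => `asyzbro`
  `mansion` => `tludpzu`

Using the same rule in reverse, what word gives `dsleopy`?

Shifts by position in leave: pos 0: l→s (+7), pos 1: e→p (+11), pos 2: a→h (+7), pos 3: v→g (+11) — repeating every 2. It's a Vigenère-style cipher with numeric key [7,11]: position i shifts by key[i mod 2].
Decoding dsleopy: d−7=w, s−11=h, l−7=e, e−11=t, o−7=h, p−11=e, y−7=r.

whether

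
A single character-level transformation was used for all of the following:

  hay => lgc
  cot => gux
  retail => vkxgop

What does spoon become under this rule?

The shift depends on letter class: consonant h→l is +4, but vowel a→g is +6. The rule splits by letter class: vowels +6, consonants +4.
Applying it to spoon: s(cons)+4=w, p(cons)+4=t, o(vowel)+6=u, o(vowel)+6=u, n(cons)+4=r.

wtuur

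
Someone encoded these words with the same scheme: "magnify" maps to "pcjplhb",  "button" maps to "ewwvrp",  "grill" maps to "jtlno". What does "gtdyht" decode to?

drawer

The shifts repeat in a cycle of length 2: positions 0,1,… shift by +3, +2, then the pattern repeats.
Reversing it on gtdyht: g−3=d, t−2=r, d−3=a, y−2=w, h−3=e, t−2=r.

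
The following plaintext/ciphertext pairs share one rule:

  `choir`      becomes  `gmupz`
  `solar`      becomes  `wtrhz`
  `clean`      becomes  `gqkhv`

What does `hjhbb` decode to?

debut

In choir: c→g is +4, h→m is +5, o→u is +6, i→p is +7 — the shift increases by 1 each position. Each letter shifts forward by (position + 4), i.e. 4, 5, 6, … — the shift grows by one for each successive letter.
Decoding hjhbb: h−4=d, j−5=e, h−6=b, b−7=u, b−8=t.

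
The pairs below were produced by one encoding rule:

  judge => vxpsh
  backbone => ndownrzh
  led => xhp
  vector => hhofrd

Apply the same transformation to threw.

ftdhi

The shift depends on letter class: consonant j→v is +12, but vowel u→x is +3. Vowels shift forward by 3 and consonants shift forward by 12.
On threw: t(cons)+12=f, h(cons)+12=t, r(cons)+12=d, e(vowel)+3=h, w(cons)+12=i.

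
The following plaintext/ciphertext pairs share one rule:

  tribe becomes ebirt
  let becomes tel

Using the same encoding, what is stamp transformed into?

pmats

It's just the letters in reverse order.
On stamp: reverse → pmats.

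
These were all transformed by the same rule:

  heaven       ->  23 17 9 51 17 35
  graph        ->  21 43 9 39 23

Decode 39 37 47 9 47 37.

potato

Each letter becomes 2×(its alphabet position, a=1..z=26) + 7.
Decoding 39 37 47 9 47 37: 39→(39−7)÷2=16=p, 37→(37−7)÷2=15=o, 47→(47−7)÷2=20=t, 9→(9−7)÷2=1=a, 47→(47−7)÷2=20=t, 37→(37−7)÷2=15=o.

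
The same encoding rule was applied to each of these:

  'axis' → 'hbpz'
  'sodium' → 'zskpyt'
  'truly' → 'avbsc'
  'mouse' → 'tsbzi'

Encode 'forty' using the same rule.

msyac

A repeating key of period 3 is used — shifts +7, +4, +7 over and over.
For forty: f+7=m, o+4=s, r+7=y, t+7=a, y+4=c.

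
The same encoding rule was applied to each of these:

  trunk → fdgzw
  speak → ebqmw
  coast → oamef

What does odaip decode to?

Every letter moves 12 places later in the alphabet, wrapping around z→a.
Reversing it on odaip: o−12=c, d−12=r, a−12=o, i−12=w, p−12=d.

crowd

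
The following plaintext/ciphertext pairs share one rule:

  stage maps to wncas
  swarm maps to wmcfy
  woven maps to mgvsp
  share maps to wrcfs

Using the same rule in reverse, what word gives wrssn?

sheet

Treating letters as 0–25, the rule is x ↦ 17x + 2 (mod 26).
Undoing it on wrssn: w(22)→23·(22−2)≡18=s; r(17)→23·(17−2)≡7=h; s(18)→23·(18−2)≡4=e; s(18)→23·(18−2)≡4=e; n(13)→23·(13−2)≡19=t (all mod 26).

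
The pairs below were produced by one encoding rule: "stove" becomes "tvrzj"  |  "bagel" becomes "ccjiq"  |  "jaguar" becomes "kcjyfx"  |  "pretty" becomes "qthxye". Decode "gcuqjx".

farmer

In stove: s→t is +1, t→v is +2, o→r is +3, v→z is +4 — the shift increases by 1 each position. Each letter shifts forward by (position + 1), i.e. 1, 2, 3, … — the shift grows by one for each successive letter.
Undoing it on gcuqjx: g−1=f, c−2=a, u−3=r, q−4=m, j−5=e, x−6=r.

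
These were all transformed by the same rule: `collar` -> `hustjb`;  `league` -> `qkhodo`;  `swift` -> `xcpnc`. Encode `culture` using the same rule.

hasbdbp

In collar: c→h is +5, o→u is +6, l→s is +7, l→t is +8 — the shift increases by 1 each position. Each letter shifts forward by (position + 5), i.e. 5, 6, 7, … — the shift grows by one for each successive letter.
For culture: c+5=h, u+6=a, l+7=s, t+8=b, u+9=d, r+10=b, e+11=p.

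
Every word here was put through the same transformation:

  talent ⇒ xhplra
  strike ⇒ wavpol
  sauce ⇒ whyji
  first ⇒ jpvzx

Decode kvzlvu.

govern

A repeating key of period 2 is used — shifts +4, +7 over and over.
Reversing it on kvzlvu: k−4=g, v−7=o, z−4=v, l−7=e, v−4=r, u−7=n.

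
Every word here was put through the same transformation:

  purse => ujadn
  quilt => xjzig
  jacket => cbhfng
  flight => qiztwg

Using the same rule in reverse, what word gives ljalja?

p(15)→u(20) and u(20)→j(9) fit y≡3x+1 (mod 26); the inverse of 3 mod 26 is 9. Treating letters as 0–25, the rule is x ↦ 3x + 1 (mod 26).
Undoing it on ljalja: l(11)→9·(11−1)≡12=m; j(9)→9·(9−1)≡20=u; a(0)→9·(0−1)≡17=r; l(11)→9·(11−1)≡12=m; j(9)→9·(9−1)≡20=u; a(0)→9·(0−1)≡17=r (all mod 26).

murmur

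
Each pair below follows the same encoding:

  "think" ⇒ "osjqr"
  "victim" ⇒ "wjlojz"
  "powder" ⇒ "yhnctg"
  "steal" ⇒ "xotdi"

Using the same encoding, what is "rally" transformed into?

This is an affine cipher: with a=0,…,z=25, each position x becomes (17x+3) mod 26.
For rally: r(17)→17·17+3≡6=g; a(0)→17·0+3≡3=d; l(11)→17·11+3≡8=i; l(11)→17·11+3≡8=i; y(24)→17·24+3≡21=v (all mod 26).

gdiiv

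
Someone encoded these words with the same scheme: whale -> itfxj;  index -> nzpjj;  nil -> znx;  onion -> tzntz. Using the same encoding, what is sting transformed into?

efnzs

The shift depends on letter class: consonant w→i is +12, but vowel a→f is +5. The rule splits by letter class: vowels +5, consonants +12.
On sting: s(cons)+12=e, t(cons)+12=f, i(vowel)+5=n, n(cons)+12=z, g(cons)+12=s.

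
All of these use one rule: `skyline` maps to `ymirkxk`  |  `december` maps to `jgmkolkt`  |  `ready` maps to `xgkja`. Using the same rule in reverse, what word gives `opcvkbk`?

inspire

Shifts by position in skyline: pos 0: s→y (+6), pos 1: k→m (+2), pos 2: y→i (+10), pos 3: l→r (+6), pos 4: i→k (+2), pos 5: n→x (+10) — repeating every 3. The shifts repeat in a cycle of length 3: positions 0,1,… shift by +6, +2, +10, then the pattern repeats.
Undoing it on opcvkbk: o−6=i, p−2=n, c−10=s, v−6=p, k−2=i, b−10=r, k−6=e.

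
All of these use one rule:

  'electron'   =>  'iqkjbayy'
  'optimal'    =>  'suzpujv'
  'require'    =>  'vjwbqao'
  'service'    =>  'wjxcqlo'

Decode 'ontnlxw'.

kingdom

Letter i (0-indexed) is shifted by i+4, so successive shifts are 4, 5, 6, ….
Reversing it on ontnlxw: o−4=k, n−5=i, t−6=n, n−7=g, l−8=d, x−9=o, w−10=m.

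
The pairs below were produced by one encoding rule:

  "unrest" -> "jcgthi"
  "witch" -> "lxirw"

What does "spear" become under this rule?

Compare letters: u→j is +15, n→c is +15, r→g is +15 — a constant shift. Every letter moves 15 places later in the alphabet, wrapping around z→a.
Applying it to spear: s+15=h, p+15=e, e+15=t, a+15=p, r+15=g.

hetpg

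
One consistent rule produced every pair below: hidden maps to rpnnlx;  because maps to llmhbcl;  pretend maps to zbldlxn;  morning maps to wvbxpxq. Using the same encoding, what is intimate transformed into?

pxdpwhdl

The shift depends on letter class: consonant h→r is +10, but vowel i→p is +7. The rule splits by letter class: vowels +7, consonants +10.
On intimate: i(vowel)+7=p, n(cons)+10=x, t(cons)+10=d, i(vowel)+7=p, m(cons)+10=w, a(vowel)+7=h, t(cons)+10=d, e(vowel)+7=l.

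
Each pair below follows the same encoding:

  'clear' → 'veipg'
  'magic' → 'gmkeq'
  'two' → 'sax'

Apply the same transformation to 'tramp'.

tqevx

The output letters match the input read backwards, each shifted +4: clear reversed is raelc. The word is reversed, then every letter is shifted forward by 4.
On tramp: reverse → pmart; then shift: p+4=t, m+4=q, a+4=e, r+4=v, t+4=x.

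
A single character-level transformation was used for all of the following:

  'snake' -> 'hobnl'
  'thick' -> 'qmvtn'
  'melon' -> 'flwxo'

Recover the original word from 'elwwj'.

jelly

s(18)→h(7) and n(13)→o(14) fit y≡9x+1 (mod 26); the inverse of 9 mod 26 is 3. Treating letters as 0–25, the rule is x ↦ 9x + 1 (mod 26).
Reversing it on elwwj: e(4)→3·(4−1)≡9=j; l(11)→3·(11−1)≡4=e; w(22)→3·(22−1)≡11=l; w(22)→3·(22−1)≡11=l; j(9)→3·(9−1)≡24=y (all mod 26).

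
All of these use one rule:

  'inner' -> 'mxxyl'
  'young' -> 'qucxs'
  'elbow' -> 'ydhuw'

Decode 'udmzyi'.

Each letter's alphabet position (a=0..z=25) is mapped through 23·x+10 mod 26 — an affine cipher.
Decoding udmzyi: u(20)→17·(20−10)≡14=o; d(3)→17·(3−10)≡11=l; m(12)→17·(12−10)≡8=i; z(25)→17·(25−10)≡21=v; y(24)→17·(24−10)≡4=e; i(8)→17·(8−10)≡18=s (all mod 26).

olives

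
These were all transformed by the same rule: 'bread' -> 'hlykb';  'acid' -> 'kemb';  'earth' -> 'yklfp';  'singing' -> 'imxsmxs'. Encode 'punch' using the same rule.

rcxep

b(1)→h(7) and r(17)→l(11) fit y≡23x+10 (mod 26); the inverse of 23 mod 26 is 17. Treating letters as 0–25, the rule is x ↦ 23x + 10 (mod 26).
For punch: p(15)→23·15+10≡17=r; u(20)→23·20+10≡2=c; n(13)→23·13+10≡23=x; c(2)→23·2+10≡4=e; h(7)→23·7+10≡15=p (all mod 26).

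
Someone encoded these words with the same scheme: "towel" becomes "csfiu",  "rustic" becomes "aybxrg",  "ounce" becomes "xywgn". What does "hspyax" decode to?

Shifts by position in towel: pos 0: t→c (+9), pos 1: o→s (+4), pos 2: w→f (+9), pos 3: e→i (+4) — repeating every 2. It's a Vigenère-style cipher with numeric key [9,4]: position i shifts by key[i mod 2].
Decoding hspyax: h−9=y, s−4=o, p−9=g, y−4=u, a−9=r, x−4=t.

yogurt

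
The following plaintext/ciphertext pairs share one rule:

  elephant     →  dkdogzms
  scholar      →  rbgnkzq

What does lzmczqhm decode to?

Compare letters: e→d is +25, l→k is +25, e→d is +25 — a constant shift. It's a constant shift of +25 (ROT25).
Undoing it on lzmczqhm: l−25=m, z−25=a, m−25=n, c−25=d, z−25=a, q−25=r, h−25=i, m−25=n.

mandarin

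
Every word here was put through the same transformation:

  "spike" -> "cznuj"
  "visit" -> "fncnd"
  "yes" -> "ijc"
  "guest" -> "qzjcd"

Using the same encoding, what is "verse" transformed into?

Two shifts are in play — +5 for a/e/i/o/u, +10 for every other letter.
For verse: v(cons)+10=f, e(vowel)+5=j, r(cons)+10=b, s(cons)+10=c, e(vowel)+5=j.

fjbcj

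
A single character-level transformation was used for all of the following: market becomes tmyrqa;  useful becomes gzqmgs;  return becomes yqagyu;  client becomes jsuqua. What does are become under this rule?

myq

The shift depends on letter class: consonant m→t is +7, but vowel a→m is +12. The rule splits by letter class: vowels +12, consonants +7.
For are: a(vowel)+12=m, r(cons)+7=y, e(vowel)+12=q.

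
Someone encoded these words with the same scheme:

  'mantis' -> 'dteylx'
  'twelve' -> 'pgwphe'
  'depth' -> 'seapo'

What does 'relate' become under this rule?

pelwpc

The output letters match the input read backwards, each shifted +11: mantis reversed is sitnam. The word is reversed, then every letter is shifted forward by 11.
On relate: reverse → etaler; then shift: e+11=p, t+11=e, a+11=l, l+11=w, e+11=p, r+11=c.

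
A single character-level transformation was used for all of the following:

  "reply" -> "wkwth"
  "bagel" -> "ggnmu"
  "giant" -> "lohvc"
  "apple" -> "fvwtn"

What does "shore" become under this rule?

xnvzn

Each letter shifts forward by (position + 5), i.e. 5, 6, 7, … — the shift grows by one for each successive letter.
For shore: s+5=x, h+6=n, o+7=v, r+8=z, e+9=n.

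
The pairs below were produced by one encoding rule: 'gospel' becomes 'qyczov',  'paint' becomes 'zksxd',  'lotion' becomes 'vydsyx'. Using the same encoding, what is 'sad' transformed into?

Compare letters: g→q is +10, o→y is +10, s→c is +10 — a constant shift. Each letter is shifted forward by 10 in the alphabet (a Caesar shift of +10).
Applying it to sad: s+10=c, a+10=k, d+10=n.

ckn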